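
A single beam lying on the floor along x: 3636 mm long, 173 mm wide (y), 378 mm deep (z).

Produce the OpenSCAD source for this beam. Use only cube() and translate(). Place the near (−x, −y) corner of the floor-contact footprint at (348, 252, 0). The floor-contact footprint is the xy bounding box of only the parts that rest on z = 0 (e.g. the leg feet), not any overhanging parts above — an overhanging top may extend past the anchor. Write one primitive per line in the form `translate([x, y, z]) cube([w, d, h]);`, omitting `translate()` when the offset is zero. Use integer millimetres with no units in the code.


translate([348, 252, 0]) cube([3636, 173, 378]);


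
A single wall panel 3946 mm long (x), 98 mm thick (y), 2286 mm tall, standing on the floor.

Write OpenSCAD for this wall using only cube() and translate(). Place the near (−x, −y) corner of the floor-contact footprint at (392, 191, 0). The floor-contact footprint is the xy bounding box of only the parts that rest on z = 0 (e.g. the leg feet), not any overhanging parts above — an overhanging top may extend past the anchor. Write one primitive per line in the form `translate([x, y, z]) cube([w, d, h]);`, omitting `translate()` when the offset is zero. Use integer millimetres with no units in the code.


translate([392, 191, 0]) cube([3946, 98, 2286]);


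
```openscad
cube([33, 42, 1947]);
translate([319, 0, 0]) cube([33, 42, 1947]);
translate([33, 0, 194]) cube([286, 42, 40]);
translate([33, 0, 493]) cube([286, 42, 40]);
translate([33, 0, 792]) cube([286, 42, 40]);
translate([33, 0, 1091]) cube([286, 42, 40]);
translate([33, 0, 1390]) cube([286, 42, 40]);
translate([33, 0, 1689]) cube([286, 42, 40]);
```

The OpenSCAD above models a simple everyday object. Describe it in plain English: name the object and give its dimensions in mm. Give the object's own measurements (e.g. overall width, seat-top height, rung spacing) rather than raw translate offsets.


A straight ladder. Two 33×42 mm vertical rails, 1947 mm tall, stand 352 mm apart (outside-to-outside) with their front faces coplanar on the −y side. 6 rungs, each 42 mm deep and 40 mm tall, span between the inner faces of the rails, front faces flush with the rails. The lowest rung's underside is at z = 194 mm and rungs are spaced 299 mm apart (underside to underside).


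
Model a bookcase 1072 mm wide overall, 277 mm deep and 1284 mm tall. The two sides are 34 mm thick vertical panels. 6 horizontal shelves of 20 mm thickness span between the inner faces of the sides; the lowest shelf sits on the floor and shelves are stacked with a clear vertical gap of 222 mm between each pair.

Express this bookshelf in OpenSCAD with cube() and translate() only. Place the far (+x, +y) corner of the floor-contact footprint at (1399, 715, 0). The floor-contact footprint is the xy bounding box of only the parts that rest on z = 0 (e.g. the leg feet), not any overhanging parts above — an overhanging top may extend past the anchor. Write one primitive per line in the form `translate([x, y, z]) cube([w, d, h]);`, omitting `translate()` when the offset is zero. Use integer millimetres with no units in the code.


translate([327, 438, 0]) cube([34, 277, 1284]);
translate([1365, 438, 0]) cube([34, 277, 1284]);
translate([361, 438, 0]) cube([1004, 277, 20]);
translate([361, 438, 242]) cube([1004, 277, 20]);
translate([361, 438, 484]) cube([1004, 277, 20]);
translate([361, 438, 726]) cube([1004, 277, 20]);
translate([361, 438, 968]) cube([1004, 277, 20]);
translate([361, 438, 1210]) cube([1004, 277, 20]);


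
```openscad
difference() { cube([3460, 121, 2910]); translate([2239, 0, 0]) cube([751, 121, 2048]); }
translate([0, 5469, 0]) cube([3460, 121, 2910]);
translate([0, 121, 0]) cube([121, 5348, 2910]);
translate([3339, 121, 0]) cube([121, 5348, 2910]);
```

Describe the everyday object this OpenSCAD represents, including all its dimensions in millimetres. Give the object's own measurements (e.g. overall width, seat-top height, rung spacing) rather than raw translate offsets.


A single room: four walls, each 2910 mm tall and 121 mm thick, enclosing an outside footprint 3460×5590 mm (x × y), no floor or roof. The front and back walls (−y and +y sides) run the full x-width; the side walls fit between their inner faces. A door opening 751 mm wide and 2048 mm tall is cut through the front wall from the floor up, its −x edge 2239 mm from the wall's −x end.


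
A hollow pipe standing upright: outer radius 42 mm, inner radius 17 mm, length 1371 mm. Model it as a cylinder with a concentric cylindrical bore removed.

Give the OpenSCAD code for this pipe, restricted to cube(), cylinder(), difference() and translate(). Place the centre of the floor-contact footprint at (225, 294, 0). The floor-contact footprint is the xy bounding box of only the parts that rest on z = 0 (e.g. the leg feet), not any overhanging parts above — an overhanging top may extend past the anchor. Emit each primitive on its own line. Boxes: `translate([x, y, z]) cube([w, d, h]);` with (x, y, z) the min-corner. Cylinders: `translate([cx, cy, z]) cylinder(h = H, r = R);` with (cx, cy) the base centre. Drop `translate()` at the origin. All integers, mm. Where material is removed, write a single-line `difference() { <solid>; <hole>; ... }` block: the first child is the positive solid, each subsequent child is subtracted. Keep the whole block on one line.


difference() { translate([225, 294, 0]) cylinder(h = 1371, r = 42); translate([225, 294, 0]) cylinder(h = 1371, r = 17); }


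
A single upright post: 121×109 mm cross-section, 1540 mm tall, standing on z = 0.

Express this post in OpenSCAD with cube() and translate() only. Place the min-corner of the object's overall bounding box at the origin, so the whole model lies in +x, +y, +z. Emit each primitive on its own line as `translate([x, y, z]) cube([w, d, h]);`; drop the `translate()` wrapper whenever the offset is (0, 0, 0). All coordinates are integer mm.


cube([121, 109, 1540]);


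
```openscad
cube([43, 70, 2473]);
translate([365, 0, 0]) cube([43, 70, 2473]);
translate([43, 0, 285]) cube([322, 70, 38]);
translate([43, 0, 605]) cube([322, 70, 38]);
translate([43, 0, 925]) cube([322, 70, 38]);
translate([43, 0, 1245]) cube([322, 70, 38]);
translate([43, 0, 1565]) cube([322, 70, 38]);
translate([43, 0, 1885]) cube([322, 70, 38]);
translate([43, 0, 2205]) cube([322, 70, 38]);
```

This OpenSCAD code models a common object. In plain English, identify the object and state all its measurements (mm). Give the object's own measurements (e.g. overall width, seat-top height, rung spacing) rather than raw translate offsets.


A straight ladder. Two 43×70 mm vertical rails, 2473 mm tall, stand 408 mm apart (outside-to-outside) with their front faces coplanar on the −y side. 7 rungs, each 70 mm deep and 38 mm tall, span between the inner faces of the rails, front faces flush with the rails. The lowest rung's underside is at z = 285 mm and rungs are spaced 320 mm apart (underside to underside).


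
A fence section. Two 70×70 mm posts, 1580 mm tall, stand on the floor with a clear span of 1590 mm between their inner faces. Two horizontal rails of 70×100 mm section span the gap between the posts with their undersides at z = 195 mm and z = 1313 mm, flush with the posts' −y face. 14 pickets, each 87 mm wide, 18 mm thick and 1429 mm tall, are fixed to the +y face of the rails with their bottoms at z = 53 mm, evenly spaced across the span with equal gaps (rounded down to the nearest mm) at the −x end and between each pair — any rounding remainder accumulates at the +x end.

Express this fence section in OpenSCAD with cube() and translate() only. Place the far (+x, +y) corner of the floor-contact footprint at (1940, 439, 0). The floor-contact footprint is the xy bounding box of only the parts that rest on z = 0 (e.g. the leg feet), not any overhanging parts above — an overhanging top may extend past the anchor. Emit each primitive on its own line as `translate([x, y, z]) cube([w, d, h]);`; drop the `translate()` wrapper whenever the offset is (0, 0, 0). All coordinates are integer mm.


translate([210, 369, 0]) cube([70, 70, 1580]);
translate([1870, 369, 0]) cube([70, 70, 1580]);
translate([280, 369, 195]) cube([1590, 70, 100]);
translate([280, 369, 1313]) cube([1590, 70, 100]);
translate([304, 439, 53]) cube([87, 18, 1429]);
translate([415, 439, 53]) cube([87, 18, 1429]);
translate([526, 439, 53]) cube([87, 18, 1429]);
translate([637, 439, 53]) cube([87, 18, 1429]);
translate([748, 439, 53]) cube([87, 18, 1429]);
translate([859, 439, 53]) cube([87, 18, 1429]);
translate([970, 439, 53]) cube([87, 18, 1429]);
translate([1081, 439, 53]) cube([87, 18, 1429]);
translate([1192, 439, 53]) cube([87, 18, 1429]);
translate([1303, 439, 53]) cube([87, 18, 1429]);
translate([1414, 439, 53]) cube([87, 18, 1429]);
translate([1525, 439, 53]) cube([87, 18, 1429]);
translate([1636, 439, 53]) cube([87, 18, 1429]);
translate([1747, 439, 53]) cube([87, 18, 1429]);


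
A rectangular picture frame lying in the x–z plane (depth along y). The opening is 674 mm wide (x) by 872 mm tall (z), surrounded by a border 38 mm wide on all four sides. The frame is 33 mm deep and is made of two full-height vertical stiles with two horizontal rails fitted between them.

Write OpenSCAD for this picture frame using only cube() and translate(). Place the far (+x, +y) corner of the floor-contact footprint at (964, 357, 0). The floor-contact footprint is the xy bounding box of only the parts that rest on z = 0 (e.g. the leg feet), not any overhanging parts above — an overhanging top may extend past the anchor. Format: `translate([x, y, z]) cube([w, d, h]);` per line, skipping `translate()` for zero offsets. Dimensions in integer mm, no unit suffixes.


translate([214, 324, 0]) cube([38, 33, 948]);
translate([926, 324, 0]) cube([38, 33, 948]);
translate([252, 324, 0]) cube([674, 33, 38]);
translate([252, 324, 910]) cube([674, 33, 38]);


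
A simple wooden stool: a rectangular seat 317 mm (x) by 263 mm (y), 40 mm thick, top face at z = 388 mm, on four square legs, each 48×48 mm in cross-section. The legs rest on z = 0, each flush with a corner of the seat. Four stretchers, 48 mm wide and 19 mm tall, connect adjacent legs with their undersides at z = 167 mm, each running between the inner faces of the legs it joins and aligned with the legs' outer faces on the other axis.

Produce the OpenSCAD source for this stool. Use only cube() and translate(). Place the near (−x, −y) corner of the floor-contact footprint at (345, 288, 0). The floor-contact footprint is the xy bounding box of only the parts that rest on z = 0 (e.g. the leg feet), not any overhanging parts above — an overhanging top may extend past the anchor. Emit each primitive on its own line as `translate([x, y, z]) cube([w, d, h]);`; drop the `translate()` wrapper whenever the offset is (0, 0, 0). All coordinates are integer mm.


// leg_h = 388 - 40 = 348
// stretcher span = 317 - 2*48 = 221
translate([345, 288, 348]) cube([317, 263, 40]);
translate([345, 288, 0]) cube([48, 48, 348]);
translate([614, 288, 0]) cube([48, 48, 348]);
translate([345, 503, 0]) cube([48, 48, 348]);
translate([614, 503, 0]) cube([48, 48, 348]);
translate([393, 288, 167]) cube([221, 48, 19]);
translate([393, 503, 167]) cube([221, 48, 19]);
translate([345, 336, 167]) cube([48, 167, 19]);
translate([614, 336, 167]) cube([48, 167, 19]);


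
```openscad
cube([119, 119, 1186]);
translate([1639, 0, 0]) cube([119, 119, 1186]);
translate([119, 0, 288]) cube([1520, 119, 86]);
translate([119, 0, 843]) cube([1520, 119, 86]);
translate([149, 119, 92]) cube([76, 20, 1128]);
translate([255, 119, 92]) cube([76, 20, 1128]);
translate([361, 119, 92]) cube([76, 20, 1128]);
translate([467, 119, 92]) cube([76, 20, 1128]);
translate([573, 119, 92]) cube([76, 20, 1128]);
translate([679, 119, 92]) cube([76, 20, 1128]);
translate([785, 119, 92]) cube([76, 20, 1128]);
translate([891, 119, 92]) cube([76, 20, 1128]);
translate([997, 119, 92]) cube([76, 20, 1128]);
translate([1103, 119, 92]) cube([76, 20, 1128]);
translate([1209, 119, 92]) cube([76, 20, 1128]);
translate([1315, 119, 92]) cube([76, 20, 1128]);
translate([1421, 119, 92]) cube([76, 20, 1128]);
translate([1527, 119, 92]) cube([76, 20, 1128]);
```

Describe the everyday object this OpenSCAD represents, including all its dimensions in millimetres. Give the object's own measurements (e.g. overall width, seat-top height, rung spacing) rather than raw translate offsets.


A fence section. Two 119×119 mm posts, 1186 mm tall, stand on the floor with a clear span of 1520 mm between their inner faces. Two horizontal rails of 119×86 mm section span the gap between the posts with their undersides at z = 288 mm and z = 843 mm, flush with the posts' −y face. 14 pickets, each 76 mm wide, 20 mm thick and 1128 mm tall, are fixed to the +y face of the rails with their bottoms at z = 92 mm, spaced across the span with a 30 mm gap after the −x post and between neighbouring pickets, with 36 mm left before the +x post.


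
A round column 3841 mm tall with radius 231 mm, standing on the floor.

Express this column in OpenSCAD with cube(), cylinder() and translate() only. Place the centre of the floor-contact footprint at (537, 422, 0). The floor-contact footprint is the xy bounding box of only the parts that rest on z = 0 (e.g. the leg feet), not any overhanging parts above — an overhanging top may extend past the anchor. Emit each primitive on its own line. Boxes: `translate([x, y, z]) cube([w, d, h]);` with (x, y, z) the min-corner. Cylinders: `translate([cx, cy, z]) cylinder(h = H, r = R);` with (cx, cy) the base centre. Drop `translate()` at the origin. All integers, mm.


translate([537, 422, 0]) cylinder(h = 3841, r = 231);


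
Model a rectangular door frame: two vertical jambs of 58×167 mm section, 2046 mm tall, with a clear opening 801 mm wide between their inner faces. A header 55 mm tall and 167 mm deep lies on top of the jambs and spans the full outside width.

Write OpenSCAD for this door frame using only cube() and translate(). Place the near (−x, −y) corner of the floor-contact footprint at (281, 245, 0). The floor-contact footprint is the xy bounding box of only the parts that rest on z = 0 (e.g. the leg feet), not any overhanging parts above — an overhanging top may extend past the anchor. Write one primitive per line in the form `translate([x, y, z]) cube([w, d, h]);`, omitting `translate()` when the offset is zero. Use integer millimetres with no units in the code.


translate([281, 245, 0]) cube([58, 167, 2046]);
translate([1140, 245, 0]) cube([58, 167, 2046]);
translate([281, 245, 2046]) cube([917, 167, 55]);


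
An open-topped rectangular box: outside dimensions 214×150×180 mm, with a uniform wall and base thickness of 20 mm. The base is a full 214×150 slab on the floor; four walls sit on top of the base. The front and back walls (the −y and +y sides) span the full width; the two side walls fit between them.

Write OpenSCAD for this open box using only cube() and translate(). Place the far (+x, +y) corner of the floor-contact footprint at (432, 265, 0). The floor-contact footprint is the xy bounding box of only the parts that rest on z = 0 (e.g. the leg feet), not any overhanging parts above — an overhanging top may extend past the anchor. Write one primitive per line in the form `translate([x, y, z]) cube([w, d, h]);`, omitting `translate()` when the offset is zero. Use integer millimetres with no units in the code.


translate([218, 115, 0]) cube([214, 150, 20]);
translate([218, 115, 20]) cube([214, 20, 160]);
translate([218, 245, 20]) cube([214, 20, 160]);
translate([218, 135, 20]) cube([20, 110, 160]);
translate([412, 135, 20]) cube([20, 110, 160]);


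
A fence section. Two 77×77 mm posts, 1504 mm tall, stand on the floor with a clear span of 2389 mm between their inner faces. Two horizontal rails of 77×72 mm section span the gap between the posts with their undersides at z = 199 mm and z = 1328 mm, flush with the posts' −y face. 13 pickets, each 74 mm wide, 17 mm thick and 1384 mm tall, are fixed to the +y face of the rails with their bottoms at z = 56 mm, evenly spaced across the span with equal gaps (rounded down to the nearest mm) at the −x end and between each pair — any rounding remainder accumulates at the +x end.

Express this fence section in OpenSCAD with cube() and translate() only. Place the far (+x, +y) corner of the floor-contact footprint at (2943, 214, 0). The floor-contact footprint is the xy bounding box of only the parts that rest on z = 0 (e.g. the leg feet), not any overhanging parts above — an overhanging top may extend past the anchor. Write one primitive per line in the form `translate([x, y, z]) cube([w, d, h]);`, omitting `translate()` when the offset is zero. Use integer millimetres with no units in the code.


translate([400, 137, 0]) cube([77, 77, 1504]);
translate([2866, 137, 0]) cube([77, 77, 1504]);
translate([477, 137, 199]) cube([2389, 77, 72]);
translate([477, 137, 1328]) cube([2389, 77, 72]);
translate([578, 214, 56]) cube([74, 17, 1384]);
translate([753, 214, 56]) cube([74, 17, 1384]);
translate([928, 214, 56]) cube([74, 17, 1384]);
translate([1103, 214, 56]) cube([74, 17, 1384]);
translate([1278, 214, 56]) cube([74, 17, 1384]);
translate([1453, 214, 56]) cube([74, 17, 1384]);
translate([1628, 214, 56]) cube([74, 17, 1384]);
translate([1803, 214, 56]) cube([74, 17, 1384]);
translate([1978, 214, 56]) cube([74, 17, 1384]);
translate([2153, 214, 56]) cube([74, 17, 1384]);
translate([2328, 214, 56]) cube([74, 17, 1384]);
translate([2503, 214, 56]) cube([74, 17, 1384]);
translate([2678, 214, 56]) cube([74, 17, 1384]);


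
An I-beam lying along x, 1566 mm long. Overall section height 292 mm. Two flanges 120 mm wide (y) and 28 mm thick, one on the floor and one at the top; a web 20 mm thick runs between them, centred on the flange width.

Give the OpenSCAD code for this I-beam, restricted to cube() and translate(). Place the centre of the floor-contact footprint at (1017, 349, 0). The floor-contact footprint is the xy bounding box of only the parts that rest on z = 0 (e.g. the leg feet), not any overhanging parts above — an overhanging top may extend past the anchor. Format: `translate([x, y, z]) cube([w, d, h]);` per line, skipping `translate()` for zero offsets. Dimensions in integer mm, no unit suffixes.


translate([234, 289, 0]) cube([1566, 120, 28]);
translate([234, 339, 28]) cube([1566, 20, 236]);
translate([234, 289, 264]) cube([1566, 120, 28]);


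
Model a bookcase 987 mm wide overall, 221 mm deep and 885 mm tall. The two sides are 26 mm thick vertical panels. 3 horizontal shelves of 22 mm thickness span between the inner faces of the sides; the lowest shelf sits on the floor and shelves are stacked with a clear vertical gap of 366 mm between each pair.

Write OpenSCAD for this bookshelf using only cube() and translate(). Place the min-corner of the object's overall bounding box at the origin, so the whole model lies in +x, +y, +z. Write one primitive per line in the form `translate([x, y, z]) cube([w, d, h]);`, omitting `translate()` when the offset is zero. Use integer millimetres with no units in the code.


cube([26, 221, 885]);
translate([961, 0, 0]) cube([26, 221, 885]);
translate([26, 0, 0]) cube([935, 221, 22]);
translate([26, 0, 388]) cube([935, 221, 22]);
translate([26, 0, 776]) cube([935, 221, 22]);


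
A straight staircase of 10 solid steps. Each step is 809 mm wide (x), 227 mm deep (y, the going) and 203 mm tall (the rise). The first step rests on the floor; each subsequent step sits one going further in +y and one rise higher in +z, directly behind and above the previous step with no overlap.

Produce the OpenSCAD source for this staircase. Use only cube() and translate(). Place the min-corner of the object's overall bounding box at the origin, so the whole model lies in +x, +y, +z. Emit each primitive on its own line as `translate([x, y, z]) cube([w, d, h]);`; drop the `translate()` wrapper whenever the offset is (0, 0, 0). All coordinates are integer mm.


cube([809, 227, 203]);
translate([0, 227, 203]) cube([809, 227, 203]);
translate([0, 454, 406]) cube([809, 227, 203]);
translate([0, 681, 609]) cube([809, 227, 203]);
translate([0, 908, 812]) cube([809, 227, 203]);
translate([0, 1135, 1015]) cube([809, 227, 203]);
translate([0, 1362, 1218]) cube([809, 227, 203]);
translate([0, 1589, 1421]) cube([809, 227, 203]);
translate([0, 1816, 1624]) cube([809, 227, 203]);
translate([0, 2043, 1827]) cube([809, 227, 203]);


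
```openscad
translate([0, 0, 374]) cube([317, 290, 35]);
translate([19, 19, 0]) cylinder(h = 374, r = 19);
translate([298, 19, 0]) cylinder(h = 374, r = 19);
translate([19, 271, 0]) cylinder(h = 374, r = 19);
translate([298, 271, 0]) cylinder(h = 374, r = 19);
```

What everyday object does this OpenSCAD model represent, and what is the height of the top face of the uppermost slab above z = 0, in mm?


A stool. The seat height is 409 mm.

A 317×290×35 slab at z = 374 on four corner cylinders — a stool. The seat top is 374 + 35 = 409 mm.


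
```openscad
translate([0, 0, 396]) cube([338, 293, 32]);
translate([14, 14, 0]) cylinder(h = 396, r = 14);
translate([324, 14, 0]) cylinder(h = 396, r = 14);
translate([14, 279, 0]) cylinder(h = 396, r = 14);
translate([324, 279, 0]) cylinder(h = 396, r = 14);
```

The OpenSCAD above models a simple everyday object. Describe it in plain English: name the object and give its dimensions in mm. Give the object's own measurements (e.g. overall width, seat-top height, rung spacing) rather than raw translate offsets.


A simple wooden stool: a rectangular seat 338 mm (x) by 293 mm (y), 32 mm thick, top face at z = 428 mm, on four round legs, each 28 mm in diameter. The legs rest on z = 0, each leg's axis is inset half a diameter from the nearest pair of seat edges (so the leg's bounding box is flush with the corner).


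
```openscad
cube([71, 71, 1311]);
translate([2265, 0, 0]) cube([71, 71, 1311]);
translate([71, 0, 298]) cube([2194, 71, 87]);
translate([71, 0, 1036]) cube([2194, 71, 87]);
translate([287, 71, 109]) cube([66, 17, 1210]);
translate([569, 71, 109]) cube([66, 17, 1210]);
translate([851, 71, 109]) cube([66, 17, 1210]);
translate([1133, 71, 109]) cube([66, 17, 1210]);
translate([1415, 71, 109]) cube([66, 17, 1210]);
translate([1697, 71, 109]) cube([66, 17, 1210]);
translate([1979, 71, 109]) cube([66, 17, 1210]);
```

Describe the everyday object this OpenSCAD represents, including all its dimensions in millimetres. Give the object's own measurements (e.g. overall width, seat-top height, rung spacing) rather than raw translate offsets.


A fence section. Two 71×71 mm posts, 1311 mm tall, stand on the floor with a clear span of 2194 mm between their inner faces. Two horizontal rails of 71×87 mm section span the gap between the posts with their undersides at z = 298 mm and z = 1036 mm, flush with the posts' −y face. 7 pickets, each 66 mm wide, 17 mm thick and 1210 mm tall, are fixed to the +y face of the rails with their bottoms at z = 109 mm, spaced across the span with a 216 mm gap after the −x post and between neighbouring pickets, with 220 mm left before the +x post.


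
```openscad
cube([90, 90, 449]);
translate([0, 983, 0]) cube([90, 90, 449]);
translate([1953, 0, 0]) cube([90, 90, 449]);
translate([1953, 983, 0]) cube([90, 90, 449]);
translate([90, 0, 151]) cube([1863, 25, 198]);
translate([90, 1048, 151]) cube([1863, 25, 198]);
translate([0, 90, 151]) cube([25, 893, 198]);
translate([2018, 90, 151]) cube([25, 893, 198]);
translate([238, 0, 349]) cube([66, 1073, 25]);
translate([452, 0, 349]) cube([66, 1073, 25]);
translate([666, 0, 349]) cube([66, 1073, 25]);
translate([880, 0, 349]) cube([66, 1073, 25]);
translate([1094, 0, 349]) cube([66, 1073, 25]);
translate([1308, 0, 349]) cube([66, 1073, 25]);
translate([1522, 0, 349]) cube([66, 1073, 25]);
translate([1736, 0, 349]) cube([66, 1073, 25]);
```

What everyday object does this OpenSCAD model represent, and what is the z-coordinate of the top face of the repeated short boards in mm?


A bed frame. The slat-top height is 374 mm.

Four posts, four rails, and a row of slats — a bed frame. Slats sit on the rails at z = 151 + 198 = 349; with slat thickness 25, the top is 374 mm.


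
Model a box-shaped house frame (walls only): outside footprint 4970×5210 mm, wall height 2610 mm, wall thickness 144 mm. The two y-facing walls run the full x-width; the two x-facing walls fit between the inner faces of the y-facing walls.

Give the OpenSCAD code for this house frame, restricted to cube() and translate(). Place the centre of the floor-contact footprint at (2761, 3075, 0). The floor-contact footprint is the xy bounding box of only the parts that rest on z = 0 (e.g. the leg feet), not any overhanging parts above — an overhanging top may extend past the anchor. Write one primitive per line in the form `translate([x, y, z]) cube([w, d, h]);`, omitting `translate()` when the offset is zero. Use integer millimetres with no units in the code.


translate([276, 470, 0]) cube([4970, 144, 2610]);
translate([276, 5536, 0]) cube([4970, 144, 2610]);
translate([276, 614, 0]) cube([144, 4922, 2610]);
translate([5102, 614, 0]) cube([144, 4922, 2610]);


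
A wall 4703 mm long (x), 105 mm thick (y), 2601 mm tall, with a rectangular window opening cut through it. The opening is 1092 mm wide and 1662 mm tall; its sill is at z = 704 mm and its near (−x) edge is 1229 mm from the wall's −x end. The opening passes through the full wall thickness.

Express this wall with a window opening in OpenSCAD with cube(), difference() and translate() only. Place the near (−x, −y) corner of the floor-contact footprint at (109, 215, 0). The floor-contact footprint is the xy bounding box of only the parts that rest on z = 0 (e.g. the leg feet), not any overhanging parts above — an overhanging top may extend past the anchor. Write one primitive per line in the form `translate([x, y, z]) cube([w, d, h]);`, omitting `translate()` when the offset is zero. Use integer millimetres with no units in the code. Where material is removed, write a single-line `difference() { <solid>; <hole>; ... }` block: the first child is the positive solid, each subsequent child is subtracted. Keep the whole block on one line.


difference() { translate([109, 215, 0]) cube([4703, 105, 2601]); translate([1338, 215, 704]) cube([1092, 105, 1662]); }


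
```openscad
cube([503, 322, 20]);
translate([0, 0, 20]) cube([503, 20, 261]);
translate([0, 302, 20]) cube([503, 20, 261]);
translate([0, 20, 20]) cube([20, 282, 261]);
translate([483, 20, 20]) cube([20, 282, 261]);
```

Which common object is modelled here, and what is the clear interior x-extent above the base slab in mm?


An open box. The internal width is 463 mm.

A 503×322 base slab with four walls standing on it — an open box. The base is 503 mm wide and the walls are 20 mm thick, so the internal width is 503 − 2 × 20 = 463 mm.


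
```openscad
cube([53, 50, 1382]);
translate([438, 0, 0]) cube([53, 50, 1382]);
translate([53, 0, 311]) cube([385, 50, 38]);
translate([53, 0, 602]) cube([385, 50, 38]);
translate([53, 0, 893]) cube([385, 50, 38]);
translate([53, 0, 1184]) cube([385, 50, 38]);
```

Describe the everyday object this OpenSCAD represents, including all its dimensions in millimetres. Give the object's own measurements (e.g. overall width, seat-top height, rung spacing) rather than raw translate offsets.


A straight ladder. Two 53×50 mm vertical rails, 1382 mm tall, stand 491 mm apart (outside-to-outside) with their front faces coplanar on the −y side. 4 rungs, each 50 mm deep and 38 mm tall, span between the inner faces of the rails, front faces flush with the rails. The lowest rung's underside is at z = 311 mm and rungs are spaced 291 mm apart (underside to underside).


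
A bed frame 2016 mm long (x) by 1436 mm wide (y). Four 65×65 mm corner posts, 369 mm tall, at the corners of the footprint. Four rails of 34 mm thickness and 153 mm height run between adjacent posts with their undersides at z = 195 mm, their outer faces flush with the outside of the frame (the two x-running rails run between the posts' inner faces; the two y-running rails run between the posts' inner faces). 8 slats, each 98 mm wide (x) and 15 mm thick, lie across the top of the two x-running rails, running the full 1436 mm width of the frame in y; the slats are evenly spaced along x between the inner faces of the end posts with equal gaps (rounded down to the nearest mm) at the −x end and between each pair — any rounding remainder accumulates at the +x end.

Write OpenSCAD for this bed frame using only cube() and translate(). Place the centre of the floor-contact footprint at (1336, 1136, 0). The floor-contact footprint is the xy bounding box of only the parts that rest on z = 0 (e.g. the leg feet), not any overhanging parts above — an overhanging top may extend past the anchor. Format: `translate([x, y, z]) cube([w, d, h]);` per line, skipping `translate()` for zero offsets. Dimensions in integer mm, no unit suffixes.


translate([328, 418, 0]) cube([65, 65, 369]);
translate([328, 1789, 0]) cube([65, 65, 369]);
translate([2279, 418, 0]) cube([65, 65, 369]);
translate([2279, 1789, 0]) cube([65, 65, 369]);
translate([393, 418, 195]) cube([1886, 34, 153]);
translate([393, 1820, 195]) cube([1886, 34, 153]);
translate([328, 483, 195]) cube([34, 1306, 153]);
translate([2310, 483, 195]) cube([34, 1306, 153]);
translate([515, 418, 348]) cube([98, 1436, 15]);
translate([735, 418, 348]) cube([98, 1436, 15]);
translate([955, 418, 348]) cube([98, 1436, 15]);
translate([1175, 418, 348]) cube([98, 1436, 15]);
translate([1395, 418, 348]) cube([98, 1436, 15]);
translate([1615, 418, 348]) cube([98, 1436, 15]);
translate([1835, 418, 348]) cube([98, 1436, 15]);
translate([2055, 418, 348]) cube([98, 1436, 15]);


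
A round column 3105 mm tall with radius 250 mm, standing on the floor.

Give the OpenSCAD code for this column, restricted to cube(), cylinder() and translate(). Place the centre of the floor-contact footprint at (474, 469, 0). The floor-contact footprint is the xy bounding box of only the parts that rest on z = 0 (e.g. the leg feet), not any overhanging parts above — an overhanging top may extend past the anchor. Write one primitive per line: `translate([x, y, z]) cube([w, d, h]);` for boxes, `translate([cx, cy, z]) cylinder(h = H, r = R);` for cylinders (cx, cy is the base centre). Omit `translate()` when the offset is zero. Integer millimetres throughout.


translate([474, 469, 0]) cylinder(h = 3105, r = 250);


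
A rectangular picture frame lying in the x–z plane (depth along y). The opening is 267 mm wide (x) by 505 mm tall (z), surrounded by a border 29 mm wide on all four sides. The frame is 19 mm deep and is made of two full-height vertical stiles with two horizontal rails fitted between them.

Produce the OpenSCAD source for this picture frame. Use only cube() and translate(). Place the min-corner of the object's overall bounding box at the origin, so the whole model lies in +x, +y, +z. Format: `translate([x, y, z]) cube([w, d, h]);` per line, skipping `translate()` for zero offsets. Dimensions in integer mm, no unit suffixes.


cube([29, 19, 563]);
translate([296, 0, 0]) cube([29, 19, 563]);
translate([29, 0, 0]) cube([267, 19, 29]);
translate([29, 0, 534]) cube([267, 19, 29]);


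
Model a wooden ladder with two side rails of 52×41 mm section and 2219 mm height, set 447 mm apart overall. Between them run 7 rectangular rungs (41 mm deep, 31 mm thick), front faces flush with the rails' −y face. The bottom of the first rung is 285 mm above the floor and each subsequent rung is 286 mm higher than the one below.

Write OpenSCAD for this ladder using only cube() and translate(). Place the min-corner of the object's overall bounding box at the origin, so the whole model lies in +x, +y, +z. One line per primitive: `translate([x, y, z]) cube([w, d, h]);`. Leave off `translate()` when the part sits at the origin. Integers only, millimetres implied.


cube([52, 41, 2219]);
translate([395, 0, 0]) cube([52, 41, 2219]);
translate([52, 0, 285]) cube([343, 41, 31]);
translate([52, 0, 571]) cube([343, 41, 31]);
translate([52, 0, 857]) cube([343, 41, 31]);
translate([52, 0, 1143]) cube([343, 41, 31]);
translate([52, 0, 1429]) cube([343, 41, 31]);
translate([52, 0, 1715]) cube([343, 41, 31]);
translate([52, 0, 2001]) cube([343, 41, 31]);


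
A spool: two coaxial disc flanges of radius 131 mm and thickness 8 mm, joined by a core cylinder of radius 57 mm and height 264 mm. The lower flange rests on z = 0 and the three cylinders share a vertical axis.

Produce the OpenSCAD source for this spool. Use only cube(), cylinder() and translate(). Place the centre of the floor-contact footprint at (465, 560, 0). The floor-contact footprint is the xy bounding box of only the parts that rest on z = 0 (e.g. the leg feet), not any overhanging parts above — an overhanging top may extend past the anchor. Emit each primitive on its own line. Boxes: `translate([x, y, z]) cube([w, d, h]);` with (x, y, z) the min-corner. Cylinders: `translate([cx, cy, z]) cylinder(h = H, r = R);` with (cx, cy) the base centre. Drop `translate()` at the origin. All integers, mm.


translate([465, 560, 0]) cylinder(h = 8, r = 131);
translate([465, 560, 8]) cylinder(h = 264, r = 57);
translate([465, 560, 272]) cylinder(h = 8, r = 131);


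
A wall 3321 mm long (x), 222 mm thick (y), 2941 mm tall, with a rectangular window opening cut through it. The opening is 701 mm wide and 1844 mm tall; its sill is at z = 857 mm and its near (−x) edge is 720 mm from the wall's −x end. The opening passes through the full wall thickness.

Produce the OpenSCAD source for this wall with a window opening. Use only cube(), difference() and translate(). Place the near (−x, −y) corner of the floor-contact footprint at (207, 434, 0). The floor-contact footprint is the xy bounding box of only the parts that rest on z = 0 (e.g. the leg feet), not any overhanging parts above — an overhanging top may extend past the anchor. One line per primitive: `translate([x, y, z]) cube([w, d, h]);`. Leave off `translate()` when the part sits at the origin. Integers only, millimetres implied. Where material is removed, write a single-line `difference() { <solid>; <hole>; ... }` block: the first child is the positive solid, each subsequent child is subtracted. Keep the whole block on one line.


difference() { translate([207, 434, 0]) cube([3321, 222, 2941]); translate([927, 434, 857]) cube([701, 222, 1844]); }


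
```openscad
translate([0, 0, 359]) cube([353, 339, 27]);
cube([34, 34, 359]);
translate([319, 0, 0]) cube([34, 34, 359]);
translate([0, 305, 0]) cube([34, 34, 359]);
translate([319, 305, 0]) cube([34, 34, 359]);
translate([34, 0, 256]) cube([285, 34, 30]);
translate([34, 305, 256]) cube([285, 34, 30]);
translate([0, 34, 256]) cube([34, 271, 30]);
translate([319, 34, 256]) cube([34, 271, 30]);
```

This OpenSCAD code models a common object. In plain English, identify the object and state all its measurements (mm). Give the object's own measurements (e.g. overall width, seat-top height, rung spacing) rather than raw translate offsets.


A simple wooden stool: a rectangular seat 353 mm (x) by 339 mm (y), 27 mm thick, top face at z = 386 mm, on four square legs, each 34×34 mm in cross-section. The legs rest on z = 0, each flush with a corner of the seat. Four stretchers, 34 mm wide and 30 mm tall, connect adjacent legs with their undersides at z = 256 mm, each running between the inner faces of the legs it joins and aligned with the legs' outer faces on the other axis.


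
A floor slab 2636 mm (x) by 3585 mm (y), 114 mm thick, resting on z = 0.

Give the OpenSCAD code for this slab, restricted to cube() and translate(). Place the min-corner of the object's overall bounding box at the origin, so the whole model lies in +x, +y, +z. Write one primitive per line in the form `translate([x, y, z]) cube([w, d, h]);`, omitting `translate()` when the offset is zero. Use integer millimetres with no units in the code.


cube([2636, 3585, 114]);


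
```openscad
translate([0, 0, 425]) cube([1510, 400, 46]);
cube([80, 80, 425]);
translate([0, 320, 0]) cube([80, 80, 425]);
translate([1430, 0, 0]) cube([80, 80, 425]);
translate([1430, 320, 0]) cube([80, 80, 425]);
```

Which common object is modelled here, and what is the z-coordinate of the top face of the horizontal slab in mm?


A bench. The seat-top height is 471 mm.

A long slab on four corner posts — a bench. The slab sits at z = 425 with thickness 46, so the top is 425 + 46 = 471 mm.


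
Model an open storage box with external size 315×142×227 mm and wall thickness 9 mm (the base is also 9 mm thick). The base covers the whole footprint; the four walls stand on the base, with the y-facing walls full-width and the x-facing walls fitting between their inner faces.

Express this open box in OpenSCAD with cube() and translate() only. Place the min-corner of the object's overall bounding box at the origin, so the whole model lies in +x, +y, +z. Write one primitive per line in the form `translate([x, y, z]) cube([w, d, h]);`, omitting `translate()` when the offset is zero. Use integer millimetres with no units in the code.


cube([315, 142, 9]);
translate([0, 0, 9]) cube([315, 9, 218]);
translate([0, 133, 9]) cube([315, 9, 218]);
translate([0, 9, 9]) cube([9, 124, 218]);
translate([306, 9, 9]) cube([9, 124, 218]);


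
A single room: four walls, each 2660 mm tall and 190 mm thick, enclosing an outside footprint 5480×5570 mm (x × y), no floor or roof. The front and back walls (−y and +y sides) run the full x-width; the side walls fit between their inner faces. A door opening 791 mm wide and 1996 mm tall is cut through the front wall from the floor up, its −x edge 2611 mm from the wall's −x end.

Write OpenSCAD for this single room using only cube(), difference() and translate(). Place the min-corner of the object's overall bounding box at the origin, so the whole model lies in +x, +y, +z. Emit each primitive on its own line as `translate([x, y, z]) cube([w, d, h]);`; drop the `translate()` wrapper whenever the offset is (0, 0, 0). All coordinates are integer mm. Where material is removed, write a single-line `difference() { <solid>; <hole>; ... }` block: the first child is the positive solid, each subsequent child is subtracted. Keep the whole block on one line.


difference() { cube([5480, 190, 2660]); translate([2611, 0, 0]) cube([791, 190, 1996]); }
translate([0, 5380, 0]) cube([5480, 190, 2660]);
translate([0, 190, 0]) cube([190, 5190, 2660]);
translate([5290, 190, 0]) cube([190, 5190, 2660]);


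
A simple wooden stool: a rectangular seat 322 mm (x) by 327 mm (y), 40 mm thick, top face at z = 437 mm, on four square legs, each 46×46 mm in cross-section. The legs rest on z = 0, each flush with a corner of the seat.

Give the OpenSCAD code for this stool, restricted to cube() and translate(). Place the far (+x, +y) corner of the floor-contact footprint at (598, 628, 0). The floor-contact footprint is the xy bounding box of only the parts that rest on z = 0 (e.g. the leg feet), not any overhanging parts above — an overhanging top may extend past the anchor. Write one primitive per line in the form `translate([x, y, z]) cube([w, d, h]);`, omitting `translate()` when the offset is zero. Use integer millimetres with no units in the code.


translate([276, 301, 397]) cube([322, 327, 40]);
translate([276, 301, 0]) cube([46, 46, 397]);
translate([552, 301, 0]) cube([46, 46, 397]);
translate([276, 582, 0]) cube([46, 46, 397]);
translate([552, 582, 0]) cube([46, 46, 397]);


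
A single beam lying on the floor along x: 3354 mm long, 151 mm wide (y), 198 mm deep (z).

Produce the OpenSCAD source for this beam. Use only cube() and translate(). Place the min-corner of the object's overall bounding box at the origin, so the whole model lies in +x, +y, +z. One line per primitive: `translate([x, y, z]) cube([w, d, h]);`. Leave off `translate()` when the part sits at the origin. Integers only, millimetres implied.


cube([3354, 151, 198]);


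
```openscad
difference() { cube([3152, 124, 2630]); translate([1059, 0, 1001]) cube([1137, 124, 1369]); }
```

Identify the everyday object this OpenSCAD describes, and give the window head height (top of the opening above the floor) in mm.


A wall with a window opening. The window head height is 2370 mm.

A wall with a rectangular opening subtracted — a window. Sill at z = 1001, opening 1369 mm tall, so the head is at 1001 + 1369 = 2370 mm.
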